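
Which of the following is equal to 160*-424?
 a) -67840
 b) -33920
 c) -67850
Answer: a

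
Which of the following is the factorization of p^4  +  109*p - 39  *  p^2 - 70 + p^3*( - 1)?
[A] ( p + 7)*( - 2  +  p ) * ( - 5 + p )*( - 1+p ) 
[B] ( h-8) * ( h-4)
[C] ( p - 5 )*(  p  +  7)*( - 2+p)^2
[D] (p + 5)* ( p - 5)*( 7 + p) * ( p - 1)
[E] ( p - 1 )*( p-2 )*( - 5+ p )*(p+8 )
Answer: A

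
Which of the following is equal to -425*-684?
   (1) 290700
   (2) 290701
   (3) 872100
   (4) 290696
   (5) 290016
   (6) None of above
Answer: 1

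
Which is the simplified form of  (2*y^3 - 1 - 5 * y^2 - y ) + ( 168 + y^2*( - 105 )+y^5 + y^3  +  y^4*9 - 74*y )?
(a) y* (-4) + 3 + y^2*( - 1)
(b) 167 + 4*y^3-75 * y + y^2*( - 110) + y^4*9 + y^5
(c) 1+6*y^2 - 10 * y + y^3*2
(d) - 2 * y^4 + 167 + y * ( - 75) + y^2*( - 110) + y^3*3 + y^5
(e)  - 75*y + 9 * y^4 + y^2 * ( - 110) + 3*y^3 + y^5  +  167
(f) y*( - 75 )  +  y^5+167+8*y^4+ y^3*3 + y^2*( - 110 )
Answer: e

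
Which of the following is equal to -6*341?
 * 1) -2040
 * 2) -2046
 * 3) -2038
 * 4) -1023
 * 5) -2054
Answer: 2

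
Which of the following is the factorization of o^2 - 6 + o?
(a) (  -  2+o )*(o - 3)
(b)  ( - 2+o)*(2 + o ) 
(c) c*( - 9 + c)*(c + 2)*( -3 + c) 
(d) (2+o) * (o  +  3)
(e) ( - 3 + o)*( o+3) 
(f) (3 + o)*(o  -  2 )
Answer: f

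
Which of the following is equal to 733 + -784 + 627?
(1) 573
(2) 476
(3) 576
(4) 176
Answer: 3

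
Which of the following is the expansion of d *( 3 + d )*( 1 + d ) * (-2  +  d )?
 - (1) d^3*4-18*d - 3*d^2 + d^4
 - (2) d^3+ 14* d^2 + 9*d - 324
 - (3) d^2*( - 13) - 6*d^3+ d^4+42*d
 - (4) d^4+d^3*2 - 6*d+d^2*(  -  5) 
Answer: 4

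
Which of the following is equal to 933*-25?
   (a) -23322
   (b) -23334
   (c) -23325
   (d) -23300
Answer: c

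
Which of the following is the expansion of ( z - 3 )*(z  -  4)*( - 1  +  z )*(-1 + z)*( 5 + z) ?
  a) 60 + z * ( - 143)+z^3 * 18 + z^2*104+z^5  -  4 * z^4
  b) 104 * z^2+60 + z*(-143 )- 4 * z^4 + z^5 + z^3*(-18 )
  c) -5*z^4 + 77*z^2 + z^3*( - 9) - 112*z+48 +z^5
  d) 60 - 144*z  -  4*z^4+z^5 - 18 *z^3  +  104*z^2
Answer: b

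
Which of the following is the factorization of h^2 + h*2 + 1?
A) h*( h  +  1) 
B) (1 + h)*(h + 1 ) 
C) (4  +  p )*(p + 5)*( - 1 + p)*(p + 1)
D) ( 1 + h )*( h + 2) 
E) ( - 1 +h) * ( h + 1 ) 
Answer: B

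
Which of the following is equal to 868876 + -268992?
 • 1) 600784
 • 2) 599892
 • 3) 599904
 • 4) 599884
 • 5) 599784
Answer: 4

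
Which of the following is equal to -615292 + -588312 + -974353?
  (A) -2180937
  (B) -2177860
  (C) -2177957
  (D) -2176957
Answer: C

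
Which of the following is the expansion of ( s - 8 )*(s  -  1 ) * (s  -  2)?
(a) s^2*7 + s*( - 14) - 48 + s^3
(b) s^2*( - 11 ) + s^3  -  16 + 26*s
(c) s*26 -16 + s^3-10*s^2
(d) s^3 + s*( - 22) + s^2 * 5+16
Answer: b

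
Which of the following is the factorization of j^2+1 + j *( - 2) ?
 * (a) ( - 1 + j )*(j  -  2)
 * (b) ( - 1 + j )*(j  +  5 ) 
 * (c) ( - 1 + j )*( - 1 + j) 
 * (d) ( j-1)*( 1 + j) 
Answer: c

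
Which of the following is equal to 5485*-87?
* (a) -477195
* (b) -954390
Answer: a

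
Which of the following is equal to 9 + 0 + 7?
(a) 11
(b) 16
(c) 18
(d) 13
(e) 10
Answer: b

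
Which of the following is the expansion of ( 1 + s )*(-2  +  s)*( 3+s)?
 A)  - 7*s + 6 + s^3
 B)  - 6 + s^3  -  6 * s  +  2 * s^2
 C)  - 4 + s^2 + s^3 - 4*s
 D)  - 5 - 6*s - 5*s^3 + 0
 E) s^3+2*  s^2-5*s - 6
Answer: E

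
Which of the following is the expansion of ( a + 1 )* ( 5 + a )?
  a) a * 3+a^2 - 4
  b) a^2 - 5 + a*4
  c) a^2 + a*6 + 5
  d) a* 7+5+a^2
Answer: c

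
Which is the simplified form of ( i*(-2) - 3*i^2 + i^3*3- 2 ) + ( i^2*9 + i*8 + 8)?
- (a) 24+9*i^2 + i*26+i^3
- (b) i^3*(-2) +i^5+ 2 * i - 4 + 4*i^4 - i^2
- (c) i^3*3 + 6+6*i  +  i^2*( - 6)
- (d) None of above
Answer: d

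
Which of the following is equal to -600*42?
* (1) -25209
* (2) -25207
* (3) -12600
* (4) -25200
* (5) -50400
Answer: 4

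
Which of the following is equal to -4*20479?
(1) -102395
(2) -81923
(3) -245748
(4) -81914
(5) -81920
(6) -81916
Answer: 6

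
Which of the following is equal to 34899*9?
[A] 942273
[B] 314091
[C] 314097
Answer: B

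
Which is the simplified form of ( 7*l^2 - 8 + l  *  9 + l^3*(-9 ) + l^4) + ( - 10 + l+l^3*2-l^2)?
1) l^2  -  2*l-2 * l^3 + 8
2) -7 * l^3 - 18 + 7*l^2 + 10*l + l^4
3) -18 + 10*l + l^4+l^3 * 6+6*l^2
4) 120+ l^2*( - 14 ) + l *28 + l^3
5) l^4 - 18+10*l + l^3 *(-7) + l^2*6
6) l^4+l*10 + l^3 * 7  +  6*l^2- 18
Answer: 5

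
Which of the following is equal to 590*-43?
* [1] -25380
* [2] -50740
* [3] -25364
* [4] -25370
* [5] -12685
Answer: 4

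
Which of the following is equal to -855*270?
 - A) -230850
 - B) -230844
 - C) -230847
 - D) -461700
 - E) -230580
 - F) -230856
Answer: A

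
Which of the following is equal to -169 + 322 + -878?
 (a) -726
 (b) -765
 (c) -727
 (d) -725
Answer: d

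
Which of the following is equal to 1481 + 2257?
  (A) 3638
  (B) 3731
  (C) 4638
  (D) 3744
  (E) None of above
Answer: E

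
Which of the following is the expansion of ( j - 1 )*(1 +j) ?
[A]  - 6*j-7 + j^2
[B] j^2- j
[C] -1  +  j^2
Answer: C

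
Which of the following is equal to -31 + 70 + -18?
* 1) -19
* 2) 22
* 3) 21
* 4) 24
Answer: 3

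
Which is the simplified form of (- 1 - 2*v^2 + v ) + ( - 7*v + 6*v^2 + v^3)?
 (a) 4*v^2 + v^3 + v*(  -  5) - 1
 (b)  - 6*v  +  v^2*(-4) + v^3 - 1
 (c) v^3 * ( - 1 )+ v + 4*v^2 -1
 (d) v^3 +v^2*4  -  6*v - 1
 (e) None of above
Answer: d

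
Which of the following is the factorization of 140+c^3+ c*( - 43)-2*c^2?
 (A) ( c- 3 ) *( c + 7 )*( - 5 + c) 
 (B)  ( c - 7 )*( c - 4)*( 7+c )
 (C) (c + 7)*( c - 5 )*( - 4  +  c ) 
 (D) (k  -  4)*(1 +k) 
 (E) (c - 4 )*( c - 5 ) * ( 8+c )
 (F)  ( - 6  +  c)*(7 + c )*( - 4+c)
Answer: C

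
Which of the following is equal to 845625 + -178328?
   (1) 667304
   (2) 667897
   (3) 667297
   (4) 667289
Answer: 3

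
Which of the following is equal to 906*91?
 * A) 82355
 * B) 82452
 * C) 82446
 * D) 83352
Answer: C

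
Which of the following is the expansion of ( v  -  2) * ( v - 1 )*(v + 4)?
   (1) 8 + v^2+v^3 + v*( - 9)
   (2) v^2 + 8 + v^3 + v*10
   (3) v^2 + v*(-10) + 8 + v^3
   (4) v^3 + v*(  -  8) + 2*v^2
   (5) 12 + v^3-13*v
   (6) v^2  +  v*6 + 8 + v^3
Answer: 3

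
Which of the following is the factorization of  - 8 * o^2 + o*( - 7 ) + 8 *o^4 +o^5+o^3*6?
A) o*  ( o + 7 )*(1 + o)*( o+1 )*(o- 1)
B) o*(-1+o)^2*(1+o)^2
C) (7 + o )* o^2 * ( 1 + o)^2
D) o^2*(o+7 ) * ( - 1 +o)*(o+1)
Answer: A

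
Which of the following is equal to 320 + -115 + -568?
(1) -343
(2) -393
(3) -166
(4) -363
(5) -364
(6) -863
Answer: 4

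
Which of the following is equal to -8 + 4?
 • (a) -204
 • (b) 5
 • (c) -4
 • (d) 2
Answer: c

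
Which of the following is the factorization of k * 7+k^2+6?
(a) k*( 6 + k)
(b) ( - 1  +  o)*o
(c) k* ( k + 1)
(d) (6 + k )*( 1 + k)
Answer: d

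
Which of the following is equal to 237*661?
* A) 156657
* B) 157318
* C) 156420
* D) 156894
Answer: A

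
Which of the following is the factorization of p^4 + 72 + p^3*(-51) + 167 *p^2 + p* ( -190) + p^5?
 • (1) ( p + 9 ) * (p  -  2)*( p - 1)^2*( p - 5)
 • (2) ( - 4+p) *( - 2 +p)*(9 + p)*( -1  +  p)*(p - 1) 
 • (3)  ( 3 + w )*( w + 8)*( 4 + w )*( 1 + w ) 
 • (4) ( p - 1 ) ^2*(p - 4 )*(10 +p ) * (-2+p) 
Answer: 2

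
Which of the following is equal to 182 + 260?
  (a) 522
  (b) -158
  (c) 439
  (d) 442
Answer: d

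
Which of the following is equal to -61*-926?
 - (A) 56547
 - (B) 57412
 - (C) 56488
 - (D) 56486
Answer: D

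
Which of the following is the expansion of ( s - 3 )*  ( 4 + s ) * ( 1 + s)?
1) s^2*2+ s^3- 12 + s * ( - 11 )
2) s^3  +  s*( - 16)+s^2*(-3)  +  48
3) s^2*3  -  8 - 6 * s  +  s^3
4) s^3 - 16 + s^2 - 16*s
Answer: 1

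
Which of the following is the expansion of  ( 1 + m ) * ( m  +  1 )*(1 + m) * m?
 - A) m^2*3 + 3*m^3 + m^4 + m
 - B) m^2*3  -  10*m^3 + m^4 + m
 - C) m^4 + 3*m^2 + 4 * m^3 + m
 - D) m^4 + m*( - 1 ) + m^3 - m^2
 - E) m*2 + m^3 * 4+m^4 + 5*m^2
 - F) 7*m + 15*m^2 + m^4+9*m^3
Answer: A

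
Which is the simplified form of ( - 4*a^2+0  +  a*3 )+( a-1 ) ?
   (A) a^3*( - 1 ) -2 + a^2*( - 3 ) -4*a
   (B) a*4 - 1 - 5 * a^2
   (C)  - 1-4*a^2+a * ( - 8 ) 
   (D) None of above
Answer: D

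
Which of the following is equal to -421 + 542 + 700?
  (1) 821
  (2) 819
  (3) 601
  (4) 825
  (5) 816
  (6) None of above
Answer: 1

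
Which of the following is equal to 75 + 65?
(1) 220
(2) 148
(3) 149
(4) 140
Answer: 4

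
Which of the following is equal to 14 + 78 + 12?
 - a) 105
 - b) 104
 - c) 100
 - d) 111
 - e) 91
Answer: b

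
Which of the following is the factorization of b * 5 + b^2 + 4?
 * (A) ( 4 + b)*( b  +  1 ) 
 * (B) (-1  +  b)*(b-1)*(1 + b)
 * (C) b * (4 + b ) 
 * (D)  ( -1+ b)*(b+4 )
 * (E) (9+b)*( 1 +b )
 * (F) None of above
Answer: A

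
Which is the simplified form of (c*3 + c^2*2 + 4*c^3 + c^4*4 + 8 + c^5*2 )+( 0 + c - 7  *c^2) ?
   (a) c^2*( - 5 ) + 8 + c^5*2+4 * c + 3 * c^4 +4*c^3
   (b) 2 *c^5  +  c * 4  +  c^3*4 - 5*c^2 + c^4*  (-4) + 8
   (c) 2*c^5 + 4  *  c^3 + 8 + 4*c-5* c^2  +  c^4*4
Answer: c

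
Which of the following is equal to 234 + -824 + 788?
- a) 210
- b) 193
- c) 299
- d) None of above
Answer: d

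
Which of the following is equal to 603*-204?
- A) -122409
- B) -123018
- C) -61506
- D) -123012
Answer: D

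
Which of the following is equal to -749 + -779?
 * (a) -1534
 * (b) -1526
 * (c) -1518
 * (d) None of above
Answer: d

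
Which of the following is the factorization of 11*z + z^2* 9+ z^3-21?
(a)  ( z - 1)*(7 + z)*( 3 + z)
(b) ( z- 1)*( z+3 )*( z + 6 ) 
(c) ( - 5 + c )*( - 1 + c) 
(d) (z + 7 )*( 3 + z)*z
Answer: a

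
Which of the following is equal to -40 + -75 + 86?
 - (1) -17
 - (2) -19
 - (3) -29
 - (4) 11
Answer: 3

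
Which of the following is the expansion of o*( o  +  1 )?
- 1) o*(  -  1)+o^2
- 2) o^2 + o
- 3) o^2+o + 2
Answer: 2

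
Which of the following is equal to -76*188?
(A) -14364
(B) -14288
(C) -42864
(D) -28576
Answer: B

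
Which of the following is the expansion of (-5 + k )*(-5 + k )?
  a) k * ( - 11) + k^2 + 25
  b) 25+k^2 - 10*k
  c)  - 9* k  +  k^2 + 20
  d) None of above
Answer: b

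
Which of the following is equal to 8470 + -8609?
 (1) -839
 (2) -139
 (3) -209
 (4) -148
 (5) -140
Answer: 2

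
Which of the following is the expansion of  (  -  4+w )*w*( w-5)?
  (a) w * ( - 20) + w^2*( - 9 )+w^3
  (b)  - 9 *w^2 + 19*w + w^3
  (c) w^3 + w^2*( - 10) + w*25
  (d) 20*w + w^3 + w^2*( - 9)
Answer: d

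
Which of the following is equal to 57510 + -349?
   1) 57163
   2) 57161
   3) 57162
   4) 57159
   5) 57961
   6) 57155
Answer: 2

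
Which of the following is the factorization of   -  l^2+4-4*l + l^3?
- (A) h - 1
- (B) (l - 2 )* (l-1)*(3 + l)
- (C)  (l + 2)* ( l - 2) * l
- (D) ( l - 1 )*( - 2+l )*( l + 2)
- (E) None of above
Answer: D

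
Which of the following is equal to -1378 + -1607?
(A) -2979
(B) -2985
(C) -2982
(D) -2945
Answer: B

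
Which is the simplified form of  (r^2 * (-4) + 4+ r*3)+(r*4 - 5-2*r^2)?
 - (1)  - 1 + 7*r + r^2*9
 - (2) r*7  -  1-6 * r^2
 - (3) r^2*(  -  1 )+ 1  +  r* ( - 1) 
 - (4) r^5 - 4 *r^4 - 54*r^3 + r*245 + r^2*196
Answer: 2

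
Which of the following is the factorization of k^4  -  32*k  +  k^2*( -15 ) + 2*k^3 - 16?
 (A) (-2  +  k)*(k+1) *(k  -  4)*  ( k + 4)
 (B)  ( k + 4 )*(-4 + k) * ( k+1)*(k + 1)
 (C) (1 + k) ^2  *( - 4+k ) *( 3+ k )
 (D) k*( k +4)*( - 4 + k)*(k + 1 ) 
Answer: B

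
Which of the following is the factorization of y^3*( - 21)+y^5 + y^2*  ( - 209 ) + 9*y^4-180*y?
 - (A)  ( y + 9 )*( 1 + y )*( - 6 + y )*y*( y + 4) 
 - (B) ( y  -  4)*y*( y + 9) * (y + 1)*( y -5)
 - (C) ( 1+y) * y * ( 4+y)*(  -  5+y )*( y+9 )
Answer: C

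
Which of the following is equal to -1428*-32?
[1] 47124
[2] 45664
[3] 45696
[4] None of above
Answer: 3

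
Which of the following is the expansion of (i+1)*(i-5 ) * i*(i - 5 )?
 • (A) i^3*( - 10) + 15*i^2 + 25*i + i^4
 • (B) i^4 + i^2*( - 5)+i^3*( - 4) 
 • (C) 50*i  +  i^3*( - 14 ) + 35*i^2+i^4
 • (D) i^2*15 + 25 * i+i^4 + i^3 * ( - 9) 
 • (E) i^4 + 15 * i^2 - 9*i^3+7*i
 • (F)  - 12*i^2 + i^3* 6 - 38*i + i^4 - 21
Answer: D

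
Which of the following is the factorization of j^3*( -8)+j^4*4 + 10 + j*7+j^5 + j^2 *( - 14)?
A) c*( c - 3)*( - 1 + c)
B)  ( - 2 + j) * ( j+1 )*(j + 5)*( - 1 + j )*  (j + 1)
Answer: B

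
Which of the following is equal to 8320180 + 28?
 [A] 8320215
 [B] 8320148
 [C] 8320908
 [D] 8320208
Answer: D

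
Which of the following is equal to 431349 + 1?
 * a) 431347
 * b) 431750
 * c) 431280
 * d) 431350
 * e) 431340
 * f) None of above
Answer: d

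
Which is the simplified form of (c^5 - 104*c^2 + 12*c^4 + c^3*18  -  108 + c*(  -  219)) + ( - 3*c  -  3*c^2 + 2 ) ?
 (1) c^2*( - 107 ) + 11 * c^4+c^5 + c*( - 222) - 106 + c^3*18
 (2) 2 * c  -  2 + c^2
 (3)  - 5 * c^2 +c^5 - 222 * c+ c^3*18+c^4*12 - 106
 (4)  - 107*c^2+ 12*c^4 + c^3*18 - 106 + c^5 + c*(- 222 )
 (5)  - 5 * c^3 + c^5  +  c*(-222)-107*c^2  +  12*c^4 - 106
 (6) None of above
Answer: 4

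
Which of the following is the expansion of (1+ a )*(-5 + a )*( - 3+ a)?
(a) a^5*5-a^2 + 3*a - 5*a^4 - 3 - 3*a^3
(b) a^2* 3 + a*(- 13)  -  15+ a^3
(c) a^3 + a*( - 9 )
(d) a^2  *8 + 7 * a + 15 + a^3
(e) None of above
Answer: e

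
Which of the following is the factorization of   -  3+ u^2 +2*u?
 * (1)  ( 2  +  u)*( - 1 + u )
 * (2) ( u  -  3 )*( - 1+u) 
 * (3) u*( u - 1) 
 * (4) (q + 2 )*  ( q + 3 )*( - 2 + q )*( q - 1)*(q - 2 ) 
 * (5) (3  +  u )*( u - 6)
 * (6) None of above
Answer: 6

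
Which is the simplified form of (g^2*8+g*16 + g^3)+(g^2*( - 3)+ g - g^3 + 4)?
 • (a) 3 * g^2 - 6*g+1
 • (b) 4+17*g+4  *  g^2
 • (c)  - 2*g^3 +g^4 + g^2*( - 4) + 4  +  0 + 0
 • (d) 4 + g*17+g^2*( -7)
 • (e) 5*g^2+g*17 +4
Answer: e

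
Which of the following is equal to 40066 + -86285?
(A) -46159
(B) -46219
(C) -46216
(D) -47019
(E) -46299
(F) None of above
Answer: B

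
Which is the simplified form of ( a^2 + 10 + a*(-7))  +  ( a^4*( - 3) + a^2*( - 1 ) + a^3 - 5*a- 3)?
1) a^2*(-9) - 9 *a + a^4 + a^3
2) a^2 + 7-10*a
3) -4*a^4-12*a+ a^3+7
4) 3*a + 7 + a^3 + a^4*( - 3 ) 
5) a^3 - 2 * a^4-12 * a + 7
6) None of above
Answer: 6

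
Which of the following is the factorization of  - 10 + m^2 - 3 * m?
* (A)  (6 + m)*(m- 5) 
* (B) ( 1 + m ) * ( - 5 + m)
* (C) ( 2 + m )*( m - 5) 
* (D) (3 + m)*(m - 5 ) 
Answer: C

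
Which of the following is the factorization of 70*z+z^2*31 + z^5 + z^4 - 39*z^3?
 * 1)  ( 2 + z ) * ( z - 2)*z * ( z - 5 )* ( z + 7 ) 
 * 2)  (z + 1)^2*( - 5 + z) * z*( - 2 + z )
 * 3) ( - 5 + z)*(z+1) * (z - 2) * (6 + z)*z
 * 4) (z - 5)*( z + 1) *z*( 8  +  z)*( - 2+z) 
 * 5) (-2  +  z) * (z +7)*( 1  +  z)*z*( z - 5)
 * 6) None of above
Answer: 5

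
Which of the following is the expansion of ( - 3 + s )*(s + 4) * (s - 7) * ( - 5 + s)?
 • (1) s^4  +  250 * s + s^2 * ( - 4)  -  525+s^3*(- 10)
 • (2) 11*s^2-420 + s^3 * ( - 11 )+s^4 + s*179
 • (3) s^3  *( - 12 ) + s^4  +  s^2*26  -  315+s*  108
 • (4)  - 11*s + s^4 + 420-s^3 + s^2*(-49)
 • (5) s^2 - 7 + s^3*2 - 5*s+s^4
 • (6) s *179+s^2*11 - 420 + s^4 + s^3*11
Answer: 2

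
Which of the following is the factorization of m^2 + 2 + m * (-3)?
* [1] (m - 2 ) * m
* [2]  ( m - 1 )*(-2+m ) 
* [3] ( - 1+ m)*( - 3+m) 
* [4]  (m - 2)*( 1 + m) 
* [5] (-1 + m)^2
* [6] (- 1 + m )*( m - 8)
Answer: 2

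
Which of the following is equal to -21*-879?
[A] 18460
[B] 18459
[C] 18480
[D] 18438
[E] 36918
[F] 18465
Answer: B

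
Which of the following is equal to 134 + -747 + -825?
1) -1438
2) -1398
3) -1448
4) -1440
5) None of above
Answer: 1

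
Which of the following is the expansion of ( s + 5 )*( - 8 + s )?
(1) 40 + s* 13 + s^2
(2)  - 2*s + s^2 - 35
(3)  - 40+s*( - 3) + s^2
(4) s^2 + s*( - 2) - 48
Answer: 3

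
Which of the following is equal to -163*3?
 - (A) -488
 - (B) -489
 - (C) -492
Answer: B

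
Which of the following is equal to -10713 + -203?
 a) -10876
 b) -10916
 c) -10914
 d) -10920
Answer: b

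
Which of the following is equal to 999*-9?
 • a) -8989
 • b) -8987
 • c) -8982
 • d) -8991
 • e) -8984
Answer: d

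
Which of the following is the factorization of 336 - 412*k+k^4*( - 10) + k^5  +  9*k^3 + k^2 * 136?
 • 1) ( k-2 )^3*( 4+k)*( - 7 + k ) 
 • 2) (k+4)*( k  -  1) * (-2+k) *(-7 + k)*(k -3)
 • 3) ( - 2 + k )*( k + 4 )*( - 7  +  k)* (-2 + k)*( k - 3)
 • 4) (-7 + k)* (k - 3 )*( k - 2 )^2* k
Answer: 3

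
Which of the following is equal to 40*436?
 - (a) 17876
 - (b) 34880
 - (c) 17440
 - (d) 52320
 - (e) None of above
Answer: c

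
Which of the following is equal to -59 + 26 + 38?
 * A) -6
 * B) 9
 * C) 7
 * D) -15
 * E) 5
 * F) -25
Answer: E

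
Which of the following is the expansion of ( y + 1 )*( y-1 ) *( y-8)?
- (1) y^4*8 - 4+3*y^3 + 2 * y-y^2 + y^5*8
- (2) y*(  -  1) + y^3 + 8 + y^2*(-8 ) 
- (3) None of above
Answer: 2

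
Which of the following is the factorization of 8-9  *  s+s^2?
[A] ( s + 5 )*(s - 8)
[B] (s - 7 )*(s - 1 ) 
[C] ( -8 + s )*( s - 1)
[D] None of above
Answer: C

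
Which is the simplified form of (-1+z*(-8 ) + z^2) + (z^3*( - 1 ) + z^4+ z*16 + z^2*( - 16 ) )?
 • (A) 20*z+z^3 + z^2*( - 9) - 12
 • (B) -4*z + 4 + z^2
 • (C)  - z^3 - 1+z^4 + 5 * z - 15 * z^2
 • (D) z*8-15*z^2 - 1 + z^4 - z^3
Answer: D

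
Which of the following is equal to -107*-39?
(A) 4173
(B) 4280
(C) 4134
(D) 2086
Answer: A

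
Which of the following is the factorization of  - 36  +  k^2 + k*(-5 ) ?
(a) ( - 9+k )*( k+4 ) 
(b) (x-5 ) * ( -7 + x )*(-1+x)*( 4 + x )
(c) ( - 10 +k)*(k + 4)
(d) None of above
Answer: a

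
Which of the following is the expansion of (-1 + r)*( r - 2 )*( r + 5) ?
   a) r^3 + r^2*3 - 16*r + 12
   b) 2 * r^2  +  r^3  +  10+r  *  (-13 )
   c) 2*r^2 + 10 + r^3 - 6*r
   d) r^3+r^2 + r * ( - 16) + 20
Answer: b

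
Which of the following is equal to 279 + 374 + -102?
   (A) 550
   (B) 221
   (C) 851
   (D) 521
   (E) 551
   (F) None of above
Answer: E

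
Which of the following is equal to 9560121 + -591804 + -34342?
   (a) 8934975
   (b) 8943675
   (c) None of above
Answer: c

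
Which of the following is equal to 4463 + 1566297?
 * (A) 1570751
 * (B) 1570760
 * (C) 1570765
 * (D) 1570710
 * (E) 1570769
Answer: B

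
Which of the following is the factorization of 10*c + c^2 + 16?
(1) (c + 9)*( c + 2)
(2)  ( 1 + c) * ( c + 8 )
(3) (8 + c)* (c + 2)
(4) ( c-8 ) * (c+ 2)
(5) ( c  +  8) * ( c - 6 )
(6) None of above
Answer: 3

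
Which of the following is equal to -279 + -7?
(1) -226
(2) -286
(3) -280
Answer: 2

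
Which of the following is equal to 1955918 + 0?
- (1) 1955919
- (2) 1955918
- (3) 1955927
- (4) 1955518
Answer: 2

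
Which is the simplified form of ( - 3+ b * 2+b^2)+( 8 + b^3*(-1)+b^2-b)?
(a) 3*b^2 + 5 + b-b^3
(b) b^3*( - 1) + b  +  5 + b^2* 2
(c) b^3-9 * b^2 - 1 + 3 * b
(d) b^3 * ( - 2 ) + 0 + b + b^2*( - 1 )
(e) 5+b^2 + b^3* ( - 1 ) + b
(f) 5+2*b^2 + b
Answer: b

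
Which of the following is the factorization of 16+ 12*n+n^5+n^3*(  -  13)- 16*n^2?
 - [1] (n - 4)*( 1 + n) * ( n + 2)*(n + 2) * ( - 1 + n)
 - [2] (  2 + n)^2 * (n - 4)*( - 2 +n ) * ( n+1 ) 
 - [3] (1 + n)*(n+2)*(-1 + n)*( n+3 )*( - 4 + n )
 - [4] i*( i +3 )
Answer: 1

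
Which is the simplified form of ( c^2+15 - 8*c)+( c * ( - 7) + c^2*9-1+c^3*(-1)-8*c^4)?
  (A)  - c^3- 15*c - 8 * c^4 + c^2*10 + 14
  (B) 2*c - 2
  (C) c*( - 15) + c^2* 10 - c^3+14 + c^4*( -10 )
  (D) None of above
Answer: A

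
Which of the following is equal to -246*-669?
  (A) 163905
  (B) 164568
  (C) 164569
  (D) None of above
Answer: D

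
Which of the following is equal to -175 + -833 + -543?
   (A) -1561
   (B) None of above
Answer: B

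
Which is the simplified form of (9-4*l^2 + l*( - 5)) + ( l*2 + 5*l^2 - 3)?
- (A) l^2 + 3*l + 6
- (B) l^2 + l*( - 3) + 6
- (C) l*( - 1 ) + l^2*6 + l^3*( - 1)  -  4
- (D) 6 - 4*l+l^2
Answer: B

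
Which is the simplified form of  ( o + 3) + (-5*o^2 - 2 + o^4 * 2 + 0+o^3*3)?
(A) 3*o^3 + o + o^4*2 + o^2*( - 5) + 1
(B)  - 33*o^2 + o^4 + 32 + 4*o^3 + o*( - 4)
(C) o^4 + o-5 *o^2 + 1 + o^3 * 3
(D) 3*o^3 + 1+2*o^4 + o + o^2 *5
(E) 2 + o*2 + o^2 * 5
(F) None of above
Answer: A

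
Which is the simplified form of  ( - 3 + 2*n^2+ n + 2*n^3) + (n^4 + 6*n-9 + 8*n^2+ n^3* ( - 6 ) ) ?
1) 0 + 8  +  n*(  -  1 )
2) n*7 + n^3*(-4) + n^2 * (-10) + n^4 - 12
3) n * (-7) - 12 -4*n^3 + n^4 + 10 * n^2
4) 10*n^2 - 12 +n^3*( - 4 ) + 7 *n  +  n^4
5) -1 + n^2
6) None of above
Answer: 4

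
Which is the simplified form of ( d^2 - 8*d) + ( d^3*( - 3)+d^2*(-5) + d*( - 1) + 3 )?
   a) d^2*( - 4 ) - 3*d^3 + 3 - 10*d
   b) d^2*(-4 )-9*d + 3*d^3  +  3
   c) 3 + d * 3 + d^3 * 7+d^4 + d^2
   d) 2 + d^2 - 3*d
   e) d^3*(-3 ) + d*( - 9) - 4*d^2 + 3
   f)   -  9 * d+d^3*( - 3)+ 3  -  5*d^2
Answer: e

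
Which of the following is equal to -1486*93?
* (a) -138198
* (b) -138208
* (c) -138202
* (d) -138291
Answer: a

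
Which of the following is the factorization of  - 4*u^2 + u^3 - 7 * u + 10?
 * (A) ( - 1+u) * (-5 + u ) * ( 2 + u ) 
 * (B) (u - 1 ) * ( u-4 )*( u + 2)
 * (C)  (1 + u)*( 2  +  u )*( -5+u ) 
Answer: A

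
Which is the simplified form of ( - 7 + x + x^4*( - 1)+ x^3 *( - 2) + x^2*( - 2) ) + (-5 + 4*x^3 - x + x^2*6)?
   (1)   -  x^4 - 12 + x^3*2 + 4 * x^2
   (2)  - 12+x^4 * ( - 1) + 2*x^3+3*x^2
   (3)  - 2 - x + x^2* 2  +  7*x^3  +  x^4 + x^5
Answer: 1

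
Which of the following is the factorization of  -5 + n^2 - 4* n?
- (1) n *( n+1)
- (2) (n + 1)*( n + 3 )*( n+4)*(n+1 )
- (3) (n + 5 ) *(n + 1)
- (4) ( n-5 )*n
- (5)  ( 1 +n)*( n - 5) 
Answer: 5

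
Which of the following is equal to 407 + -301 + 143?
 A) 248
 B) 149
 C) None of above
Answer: C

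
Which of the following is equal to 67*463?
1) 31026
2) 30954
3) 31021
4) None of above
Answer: 3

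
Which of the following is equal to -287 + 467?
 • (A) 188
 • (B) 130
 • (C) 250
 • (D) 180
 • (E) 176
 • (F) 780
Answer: D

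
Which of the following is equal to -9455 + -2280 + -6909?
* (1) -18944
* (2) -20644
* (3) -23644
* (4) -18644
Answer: 4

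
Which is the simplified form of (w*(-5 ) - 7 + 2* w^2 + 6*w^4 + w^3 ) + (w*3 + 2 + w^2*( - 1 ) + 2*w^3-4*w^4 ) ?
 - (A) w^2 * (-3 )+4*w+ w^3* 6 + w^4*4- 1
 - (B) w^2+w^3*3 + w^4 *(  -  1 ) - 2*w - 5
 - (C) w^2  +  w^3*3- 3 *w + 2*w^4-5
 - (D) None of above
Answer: D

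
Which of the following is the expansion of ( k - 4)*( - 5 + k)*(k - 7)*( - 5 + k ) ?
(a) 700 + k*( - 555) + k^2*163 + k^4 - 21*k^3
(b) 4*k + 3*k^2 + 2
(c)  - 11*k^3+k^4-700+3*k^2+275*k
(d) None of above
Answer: a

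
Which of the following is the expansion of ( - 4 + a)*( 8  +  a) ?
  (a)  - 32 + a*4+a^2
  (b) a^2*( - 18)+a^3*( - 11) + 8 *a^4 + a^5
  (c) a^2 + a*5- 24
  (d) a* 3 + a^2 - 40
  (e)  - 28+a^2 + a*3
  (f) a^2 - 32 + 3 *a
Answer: a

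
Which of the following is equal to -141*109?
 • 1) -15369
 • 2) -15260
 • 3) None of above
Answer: 1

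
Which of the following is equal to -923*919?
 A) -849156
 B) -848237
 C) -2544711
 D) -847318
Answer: B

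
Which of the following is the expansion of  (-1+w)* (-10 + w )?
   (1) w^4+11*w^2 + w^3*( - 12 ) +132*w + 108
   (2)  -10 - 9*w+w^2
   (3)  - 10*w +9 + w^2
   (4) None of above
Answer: 4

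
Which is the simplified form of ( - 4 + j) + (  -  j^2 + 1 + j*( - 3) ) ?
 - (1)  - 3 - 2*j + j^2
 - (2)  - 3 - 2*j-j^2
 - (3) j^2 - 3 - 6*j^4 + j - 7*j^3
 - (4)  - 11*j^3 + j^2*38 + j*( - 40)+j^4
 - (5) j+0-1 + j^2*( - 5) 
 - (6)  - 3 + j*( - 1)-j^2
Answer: 2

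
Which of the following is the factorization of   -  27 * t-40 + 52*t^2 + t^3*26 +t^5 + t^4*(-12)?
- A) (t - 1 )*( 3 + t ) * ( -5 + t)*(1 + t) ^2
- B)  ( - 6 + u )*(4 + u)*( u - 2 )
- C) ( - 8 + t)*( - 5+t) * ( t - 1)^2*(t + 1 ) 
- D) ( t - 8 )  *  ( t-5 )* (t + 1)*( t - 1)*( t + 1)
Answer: D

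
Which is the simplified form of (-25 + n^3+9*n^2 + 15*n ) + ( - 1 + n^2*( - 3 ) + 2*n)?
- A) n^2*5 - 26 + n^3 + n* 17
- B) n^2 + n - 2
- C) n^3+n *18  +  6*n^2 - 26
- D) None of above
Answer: D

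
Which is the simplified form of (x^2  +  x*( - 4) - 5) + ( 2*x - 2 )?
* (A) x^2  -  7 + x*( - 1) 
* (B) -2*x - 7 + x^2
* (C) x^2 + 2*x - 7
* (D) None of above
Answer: B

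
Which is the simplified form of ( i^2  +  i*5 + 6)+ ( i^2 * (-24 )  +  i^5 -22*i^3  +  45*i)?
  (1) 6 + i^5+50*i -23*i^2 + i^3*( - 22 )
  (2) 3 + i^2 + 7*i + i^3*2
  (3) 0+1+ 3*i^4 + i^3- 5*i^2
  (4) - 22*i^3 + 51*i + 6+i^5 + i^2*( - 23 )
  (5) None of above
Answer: 1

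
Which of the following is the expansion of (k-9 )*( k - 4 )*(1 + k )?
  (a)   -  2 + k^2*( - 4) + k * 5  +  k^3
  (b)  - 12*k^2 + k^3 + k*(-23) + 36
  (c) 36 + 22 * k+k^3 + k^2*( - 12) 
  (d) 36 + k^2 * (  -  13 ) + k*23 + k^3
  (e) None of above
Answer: e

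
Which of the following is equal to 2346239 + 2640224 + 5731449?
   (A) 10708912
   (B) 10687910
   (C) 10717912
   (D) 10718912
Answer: C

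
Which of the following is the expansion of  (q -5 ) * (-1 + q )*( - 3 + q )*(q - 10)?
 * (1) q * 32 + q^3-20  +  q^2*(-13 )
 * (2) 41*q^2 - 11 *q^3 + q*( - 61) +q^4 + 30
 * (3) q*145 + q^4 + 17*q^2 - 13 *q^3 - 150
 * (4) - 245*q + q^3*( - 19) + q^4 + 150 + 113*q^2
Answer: 4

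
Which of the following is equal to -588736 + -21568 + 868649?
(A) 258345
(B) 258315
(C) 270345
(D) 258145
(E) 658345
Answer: A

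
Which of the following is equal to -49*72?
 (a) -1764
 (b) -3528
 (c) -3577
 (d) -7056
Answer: b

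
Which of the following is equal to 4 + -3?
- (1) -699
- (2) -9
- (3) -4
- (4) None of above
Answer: 4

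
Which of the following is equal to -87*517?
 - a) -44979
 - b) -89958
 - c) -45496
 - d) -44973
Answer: a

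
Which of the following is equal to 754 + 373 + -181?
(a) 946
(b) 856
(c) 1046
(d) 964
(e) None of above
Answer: a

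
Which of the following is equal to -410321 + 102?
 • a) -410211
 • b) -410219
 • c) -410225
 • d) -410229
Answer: b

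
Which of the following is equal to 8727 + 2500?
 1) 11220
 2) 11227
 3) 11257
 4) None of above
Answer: 2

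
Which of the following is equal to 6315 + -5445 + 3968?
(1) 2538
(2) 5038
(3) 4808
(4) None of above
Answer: 4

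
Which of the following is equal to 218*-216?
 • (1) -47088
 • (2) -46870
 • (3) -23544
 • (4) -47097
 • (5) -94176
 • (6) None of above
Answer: 1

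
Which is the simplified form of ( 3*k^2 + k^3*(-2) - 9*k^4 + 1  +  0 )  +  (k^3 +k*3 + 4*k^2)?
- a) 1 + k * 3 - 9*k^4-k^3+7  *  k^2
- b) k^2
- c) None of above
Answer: a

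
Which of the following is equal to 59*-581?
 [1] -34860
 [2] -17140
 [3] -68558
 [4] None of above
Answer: 4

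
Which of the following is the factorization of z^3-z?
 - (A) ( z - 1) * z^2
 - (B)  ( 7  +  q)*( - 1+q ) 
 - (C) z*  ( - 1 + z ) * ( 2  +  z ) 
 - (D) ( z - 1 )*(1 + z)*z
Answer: D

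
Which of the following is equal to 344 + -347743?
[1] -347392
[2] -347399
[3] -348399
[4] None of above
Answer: 2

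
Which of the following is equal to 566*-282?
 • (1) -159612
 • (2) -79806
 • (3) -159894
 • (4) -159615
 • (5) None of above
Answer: 1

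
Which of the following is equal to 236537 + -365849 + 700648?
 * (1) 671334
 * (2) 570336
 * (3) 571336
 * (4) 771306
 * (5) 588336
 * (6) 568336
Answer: 3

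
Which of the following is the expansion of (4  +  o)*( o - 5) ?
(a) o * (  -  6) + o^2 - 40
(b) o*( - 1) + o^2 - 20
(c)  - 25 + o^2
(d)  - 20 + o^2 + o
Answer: b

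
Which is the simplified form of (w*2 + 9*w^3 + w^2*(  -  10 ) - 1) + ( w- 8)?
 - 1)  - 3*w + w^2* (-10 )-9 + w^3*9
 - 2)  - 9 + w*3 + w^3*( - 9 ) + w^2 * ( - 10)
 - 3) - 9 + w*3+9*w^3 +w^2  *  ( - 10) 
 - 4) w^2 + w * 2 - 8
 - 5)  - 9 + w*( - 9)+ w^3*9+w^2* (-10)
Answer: 3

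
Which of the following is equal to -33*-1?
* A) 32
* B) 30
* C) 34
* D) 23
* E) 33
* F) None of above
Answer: E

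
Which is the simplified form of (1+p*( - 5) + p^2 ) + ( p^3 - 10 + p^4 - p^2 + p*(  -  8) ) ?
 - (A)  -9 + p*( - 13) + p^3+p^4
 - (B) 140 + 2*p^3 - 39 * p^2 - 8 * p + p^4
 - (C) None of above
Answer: A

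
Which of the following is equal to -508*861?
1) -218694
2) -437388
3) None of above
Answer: 2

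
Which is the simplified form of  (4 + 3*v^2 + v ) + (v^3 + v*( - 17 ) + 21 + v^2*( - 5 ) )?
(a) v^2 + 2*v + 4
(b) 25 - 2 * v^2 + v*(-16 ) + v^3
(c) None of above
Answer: b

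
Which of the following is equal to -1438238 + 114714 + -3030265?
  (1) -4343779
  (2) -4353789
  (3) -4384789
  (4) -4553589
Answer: 2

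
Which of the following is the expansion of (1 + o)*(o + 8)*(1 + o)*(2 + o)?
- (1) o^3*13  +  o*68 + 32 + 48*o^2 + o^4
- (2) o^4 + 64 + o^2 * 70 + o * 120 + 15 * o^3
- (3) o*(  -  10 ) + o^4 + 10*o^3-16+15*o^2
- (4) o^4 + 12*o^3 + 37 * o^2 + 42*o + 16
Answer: 4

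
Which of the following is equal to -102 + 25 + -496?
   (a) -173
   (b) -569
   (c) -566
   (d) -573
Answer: d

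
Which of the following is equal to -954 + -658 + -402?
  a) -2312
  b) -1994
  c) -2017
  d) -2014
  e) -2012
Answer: d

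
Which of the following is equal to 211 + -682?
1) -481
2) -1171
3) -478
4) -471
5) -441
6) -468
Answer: 4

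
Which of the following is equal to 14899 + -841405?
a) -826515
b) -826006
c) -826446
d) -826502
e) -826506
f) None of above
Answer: e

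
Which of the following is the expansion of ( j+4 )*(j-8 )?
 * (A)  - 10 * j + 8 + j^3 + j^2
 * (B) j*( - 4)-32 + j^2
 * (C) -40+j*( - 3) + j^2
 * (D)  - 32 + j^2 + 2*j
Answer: B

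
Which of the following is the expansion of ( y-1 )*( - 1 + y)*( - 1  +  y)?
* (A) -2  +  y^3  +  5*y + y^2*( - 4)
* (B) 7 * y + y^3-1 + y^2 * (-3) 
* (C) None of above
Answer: C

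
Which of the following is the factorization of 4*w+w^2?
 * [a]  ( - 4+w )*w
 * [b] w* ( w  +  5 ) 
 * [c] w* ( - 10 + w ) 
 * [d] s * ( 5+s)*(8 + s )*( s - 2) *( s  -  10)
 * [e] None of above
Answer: e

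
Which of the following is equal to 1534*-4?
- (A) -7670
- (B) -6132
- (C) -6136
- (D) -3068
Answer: C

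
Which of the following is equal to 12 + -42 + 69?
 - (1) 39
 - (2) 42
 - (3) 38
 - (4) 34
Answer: 1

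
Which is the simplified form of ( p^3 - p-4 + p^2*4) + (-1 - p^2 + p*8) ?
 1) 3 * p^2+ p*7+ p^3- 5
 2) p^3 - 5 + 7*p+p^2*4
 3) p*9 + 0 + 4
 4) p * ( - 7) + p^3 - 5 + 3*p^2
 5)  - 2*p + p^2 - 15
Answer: 1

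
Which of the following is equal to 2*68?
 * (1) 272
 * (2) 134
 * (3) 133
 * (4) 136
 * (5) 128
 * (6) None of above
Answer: 4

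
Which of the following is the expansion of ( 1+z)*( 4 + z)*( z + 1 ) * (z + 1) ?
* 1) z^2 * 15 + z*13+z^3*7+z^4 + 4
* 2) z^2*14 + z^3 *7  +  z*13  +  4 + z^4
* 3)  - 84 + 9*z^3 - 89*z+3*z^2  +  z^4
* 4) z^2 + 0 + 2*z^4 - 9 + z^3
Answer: 1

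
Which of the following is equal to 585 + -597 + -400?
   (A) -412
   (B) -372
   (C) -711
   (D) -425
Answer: A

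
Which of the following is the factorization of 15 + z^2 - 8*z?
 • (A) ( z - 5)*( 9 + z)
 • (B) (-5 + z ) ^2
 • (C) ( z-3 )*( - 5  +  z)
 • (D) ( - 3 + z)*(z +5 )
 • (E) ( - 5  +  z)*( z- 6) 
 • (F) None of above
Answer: C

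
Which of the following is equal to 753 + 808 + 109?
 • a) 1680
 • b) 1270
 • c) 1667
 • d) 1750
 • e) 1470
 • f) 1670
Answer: f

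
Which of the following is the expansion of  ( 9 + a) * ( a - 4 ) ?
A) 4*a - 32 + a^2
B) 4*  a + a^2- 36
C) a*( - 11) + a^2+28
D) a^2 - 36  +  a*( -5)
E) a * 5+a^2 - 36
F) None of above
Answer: E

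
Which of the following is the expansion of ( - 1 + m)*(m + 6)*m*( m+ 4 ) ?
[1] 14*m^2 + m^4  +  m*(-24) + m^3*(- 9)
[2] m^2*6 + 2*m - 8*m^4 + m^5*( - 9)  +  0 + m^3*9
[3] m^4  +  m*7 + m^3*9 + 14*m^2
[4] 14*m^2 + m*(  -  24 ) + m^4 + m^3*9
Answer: 4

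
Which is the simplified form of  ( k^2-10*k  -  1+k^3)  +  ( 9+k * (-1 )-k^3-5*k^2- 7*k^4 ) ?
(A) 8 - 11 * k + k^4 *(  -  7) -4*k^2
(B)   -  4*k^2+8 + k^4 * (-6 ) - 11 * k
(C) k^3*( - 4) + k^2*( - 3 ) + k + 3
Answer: A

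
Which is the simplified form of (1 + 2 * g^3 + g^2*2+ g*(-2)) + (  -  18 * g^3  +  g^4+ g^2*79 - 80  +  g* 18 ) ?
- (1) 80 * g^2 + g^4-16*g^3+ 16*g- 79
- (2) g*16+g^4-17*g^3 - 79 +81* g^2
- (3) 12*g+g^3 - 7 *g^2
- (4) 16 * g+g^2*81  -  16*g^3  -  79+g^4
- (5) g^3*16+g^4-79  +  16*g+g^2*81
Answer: 4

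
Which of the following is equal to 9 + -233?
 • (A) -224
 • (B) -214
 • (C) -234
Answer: A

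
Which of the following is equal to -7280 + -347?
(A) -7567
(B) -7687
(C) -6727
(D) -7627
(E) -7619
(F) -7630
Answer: D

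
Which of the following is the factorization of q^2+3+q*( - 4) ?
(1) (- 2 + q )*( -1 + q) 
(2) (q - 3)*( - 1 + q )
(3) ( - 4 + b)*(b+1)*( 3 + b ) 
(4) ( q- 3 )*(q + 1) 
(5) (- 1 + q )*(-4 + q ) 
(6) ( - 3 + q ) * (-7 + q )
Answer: 2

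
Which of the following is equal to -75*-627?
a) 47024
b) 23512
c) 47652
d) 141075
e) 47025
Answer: e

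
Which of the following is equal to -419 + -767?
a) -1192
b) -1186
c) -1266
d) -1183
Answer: b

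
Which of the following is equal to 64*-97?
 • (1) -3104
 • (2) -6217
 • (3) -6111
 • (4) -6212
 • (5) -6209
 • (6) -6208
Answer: 6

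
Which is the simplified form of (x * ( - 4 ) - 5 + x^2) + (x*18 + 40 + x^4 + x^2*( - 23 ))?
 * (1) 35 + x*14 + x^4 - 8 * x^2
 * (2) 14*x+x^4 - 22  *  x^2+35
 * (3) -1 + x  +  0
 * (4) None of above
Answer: 2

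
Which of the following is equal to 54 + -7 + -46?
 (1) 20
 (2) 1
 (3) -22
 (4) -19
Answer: 2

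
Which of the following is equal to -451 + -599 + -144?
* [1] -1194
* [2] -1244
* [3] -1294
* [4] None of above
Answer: 1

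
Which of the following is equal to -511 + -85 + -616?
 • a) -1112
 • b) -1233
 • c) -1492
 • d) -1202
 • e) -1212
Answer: e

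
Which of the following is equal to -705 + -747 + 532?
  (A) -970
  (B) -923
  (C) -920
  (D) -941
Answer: C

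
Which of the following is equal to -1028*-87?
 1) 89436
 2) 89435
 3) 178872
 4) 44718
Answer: 1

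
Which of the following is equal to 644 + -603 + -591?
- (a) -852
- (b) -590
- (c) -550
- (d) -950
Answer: c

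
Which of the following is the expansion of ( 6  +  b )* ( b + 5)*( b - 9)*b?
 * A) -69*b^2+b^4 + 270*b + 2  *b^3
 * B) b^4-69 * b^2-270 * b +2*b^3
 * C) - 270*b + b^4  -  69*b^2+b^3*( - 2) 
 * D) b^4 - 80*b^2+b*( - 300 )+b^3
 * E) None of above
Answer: B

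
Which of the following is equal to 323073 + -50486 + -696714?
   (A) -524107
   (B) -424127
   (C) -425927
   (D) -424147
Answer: B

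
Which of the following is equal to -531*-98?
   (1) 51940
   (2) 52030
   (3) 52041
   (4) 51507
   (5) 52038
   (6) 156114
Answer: 5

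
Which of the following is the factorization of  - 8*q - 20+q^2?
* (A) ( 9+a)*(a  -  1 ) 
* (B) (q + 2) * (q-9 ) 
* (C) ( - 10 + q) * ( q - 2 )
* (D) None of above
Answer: D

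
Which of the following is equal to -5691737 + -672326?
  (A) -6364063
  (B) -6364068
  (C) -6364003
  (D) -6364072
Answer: A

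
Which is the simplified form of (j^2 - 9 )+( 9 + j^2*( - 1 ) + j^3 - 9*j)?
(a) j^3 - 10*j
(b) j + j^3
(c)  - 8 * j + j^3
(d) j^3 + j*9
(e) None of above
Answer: e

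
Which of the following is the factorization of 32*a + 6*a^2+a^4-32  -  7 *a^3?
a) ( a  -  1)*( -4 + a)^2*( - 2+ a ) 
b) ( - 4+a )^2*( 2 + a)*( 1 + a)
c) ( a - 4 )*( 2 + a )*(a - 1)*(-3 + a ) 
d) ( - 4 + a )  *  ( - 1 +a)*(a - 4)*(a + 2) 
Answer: d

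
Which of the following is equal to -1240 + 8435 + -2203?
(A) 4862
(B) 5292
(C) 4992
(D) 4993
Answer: C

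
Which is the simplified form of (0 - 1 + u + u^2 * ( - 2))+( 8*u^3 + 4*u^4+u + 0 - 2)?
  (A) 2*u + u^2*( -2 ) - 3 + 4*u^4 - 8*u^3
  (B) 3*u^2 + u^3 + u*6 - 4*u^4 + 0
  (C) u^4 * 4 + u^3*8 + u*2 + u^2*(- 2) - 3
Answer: C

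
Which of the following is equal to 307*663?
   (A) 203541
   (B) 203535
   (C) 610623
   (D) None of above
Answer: A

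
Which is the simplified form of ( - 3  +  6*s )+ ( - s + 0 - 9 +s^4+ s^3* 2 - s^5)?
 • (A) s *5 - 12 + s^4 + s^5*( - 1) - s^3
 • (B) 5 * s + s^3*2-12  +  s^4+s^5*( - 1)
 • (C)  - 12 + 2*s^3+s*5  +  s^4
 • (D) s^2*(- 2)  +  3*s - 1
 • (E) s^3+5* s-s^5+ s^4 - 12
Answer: B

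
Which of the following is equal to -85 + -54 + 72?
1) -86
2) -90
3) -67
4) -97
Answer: 3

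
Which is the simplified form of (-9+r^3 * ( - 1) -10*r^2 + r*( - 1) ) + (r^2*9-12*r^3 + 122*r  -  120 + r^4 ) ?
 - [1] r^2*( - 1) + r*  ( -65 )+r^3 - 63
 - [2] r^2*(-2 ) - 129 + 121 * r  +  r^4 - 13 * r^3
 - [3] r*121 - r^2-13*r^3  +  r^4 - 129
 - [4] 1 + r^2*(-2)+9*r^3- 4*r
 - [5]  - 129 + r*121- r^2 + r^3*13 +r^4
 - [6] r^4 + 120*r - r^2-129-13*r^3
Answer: 3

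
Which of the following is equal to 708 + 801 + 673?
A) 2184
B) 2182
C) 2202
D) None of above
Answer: B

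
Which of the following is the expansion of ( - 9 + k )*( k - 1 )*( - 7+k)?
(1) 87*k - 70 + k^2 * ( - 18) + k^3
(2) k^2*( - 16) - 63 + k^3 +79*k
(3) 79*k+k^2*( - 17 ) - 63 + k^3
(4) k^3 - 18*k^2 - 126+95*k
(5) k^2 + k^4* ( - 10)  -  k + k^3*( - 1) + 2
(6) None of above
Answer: 3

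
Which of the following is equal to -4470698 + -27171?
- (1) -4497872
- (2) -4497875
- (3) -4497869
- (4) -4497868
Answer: 3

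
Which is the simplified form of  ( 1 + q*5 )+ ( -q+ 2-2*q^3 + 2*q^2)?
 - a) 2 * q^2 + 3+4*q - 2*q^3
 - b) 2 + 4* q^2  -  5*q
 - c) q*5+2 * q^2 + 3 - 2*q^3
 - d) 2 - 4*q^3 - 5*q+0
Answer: a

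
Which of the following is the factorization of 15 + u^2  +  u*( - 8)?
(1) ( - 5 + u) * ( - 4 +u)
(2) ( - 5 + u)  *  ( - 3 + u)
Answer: 2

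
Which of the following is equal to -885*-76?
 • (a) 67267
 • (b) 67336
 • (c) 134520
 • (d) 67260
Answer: d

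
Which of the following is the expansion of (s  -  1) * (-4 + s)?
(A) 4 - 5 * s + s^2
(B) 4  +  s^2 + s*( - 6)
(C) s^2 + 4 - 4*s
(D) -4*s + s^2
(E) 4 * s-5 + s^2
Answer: A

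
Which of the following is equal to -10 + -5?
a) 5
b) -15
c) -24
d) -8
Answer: b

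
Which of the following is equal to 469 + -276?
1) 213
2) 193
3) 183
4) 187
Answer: 2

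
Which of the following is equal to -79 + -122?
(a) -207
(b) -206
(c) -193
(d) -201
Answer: d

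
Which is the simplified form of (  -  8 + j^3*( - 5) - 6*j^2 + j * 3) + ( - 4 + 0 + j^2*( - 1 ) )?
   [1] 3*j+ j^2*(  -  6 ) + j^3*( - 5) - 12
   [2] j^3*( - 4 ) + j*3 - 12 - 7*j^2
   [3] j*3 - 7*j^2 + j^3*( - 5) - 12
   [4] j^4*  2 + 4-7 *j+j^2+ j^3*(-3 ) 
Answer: 3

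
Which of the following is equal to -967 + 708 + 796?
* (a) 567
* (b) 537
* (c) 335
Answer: b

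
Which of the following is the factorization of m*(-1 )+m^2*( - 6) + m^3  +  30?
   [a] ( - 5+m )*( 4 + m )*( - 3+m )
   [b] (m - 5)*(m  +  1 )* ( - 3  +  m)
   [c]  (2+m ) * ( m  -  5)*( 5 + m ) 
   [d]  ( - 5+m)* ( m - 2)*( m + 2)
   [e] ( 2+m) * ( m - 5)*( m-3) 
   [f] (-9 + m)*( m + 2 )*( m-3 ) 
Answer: e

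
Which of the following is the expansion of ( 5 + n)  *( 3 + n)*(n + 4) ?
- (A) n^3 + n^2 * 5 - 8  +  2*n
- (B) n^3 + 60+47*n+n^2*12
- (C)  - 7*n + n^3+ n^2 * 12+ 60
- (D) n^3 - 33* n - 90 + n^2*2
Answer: B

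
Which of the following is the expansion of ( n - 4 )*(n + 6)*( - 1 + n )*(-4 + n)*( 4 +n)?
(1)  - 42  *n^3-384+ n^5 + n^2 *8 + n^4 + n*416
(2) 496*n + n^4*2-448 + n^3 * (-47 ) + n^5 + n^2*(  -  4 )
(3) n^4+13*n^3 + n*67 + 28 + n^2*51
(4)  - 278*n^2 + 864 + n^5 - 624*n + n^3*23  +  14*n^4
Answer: 1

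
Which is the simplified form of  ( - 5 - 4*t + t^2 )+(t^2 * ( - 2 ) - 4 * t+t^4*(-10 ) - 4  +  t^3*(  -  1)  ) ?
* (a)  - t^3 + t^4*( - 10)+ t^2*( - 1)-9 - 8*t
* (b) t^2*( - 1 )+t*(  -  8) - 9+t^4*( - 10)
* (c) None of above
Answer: a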